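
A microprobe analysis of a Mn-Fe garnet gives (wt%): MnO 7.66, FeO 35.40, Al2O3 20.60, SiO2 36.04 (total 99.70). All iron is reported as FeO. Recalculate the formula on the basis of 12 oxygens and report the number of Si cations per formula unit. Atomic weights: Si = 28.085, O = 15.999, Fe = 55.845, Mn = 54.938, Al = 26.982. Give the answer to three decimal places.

7.66 wt% MnO ÷ 70.937 g/mol = 0.10798 mol, giving 0.10798 Mn and 0.10798 O.
35.40 wt% FeO ÷ 71.844 g/mol = 0.49273 mol, giving 0.49273 Fe and 0.49273 O.
20.60 wt% Al2O3 ÷ 101.961 g/mol = 0.20204 mol, giving 0.40408 Al and 0.60612 O.
36.04 wt% SiO2 ÷ 60.083 g/mol = 0.59984 mol, giving 0.59984 Si and 1.19968 O.
Oxygen sums to 2.40651; scaling by 12/2.40651 = 4.98647 puts the formula on 12 O.
Si: 0.59984 × 4.98647 = 2.991 atoms per formula unit.

2.991 Si apfu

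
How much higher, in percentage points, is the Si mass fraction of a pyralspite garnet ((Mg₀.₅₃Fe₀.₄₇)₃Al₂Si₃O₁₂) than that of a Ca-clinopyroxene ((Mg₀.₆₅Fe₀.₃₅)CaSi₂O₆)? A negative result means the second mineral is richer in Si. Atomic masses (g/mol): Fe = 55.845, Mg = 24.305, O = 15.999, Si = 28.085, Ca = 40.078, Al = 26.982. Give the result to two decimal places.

-5.86 percentage points

First mineral: 84.255 g Si in 447.593 g formula = 18.82 wt% Si.
Second mineral: 56.170 g Si in 227.586 g formula = 24.68 wt% Si.
18.82% − 24.68% gives a difference of -5.86 percentage points.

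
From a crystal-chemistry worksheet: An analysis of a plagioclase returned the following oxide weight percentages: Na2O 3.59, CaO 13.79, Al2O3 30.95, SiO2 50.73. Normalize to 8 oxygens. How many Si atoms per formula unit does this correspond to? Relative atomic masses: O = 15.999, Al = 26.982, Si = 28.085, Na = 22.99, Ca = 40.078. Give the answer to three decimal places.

Na2O (M=61.979): mol = 0.05792; Na = 0.11584, O = 0.05792.
CaO (M=56.077): mol = 0.24591; Ca = 0.24591, O = 0.24591.
Al2O3 (M=101.961): mol = 0.30355; Al = 0.60710, O = 0.91065.
SiO2 (M=60.083): mol = 0.84433; Si = 0.84433, O = 1.68866.
ΣO = 2.90314; factor = 8/ΣO = 2.75564.
Si apfu = 0.84433 × 2.75564 = 2.327.

2.327 Si apfu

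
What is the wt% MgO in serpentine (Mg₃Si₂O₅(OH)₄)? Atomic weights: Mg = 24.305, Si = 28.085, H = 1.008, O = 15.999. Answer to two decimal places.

43.63 wt%

Formula mass = 277.108 g/mol.
3 Mg → 3.0000 mol MgO per formula unit; M(MgO) = 40.304, so MgO mass = 120.912 g.
120.912/277.108 × 100 = 43.63 wt%.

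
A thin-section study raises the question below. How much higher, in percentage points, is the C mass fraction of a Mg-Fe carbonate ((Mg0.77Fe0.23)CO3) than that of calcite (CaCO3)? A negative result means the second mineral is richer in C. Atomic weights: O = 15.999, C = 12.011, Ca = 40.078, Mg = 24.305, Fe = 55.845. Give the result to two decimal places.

First mineral: 12.011 g C in 91.567 g formula = 13.12 wt% C.
Second mineral: 12.011 g C in 100.086 g formula = 12.00 wt% C.
13.12% − 12.00% gives a difference of 1.12 percentage points.

1.12 percentage points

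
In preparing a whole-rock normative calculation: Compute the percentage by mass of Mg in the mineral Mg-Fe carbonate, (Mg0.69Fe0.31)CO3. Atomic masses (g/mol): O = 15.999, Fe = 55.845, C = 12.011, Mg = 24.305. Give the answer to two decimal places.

17.82 wt%

Molar mass of (Mg0.69Fe0.31)CO3: 0.69×24.305 + 0.31×55.845 + 1×12.011 + 3×15.999 = 94.090 g/mol.
Mass of Mg per formula unit: 0.69 × 24.305 = 16.770 g.
Weight fraction Mg = 16.770 / 94.090 = 0.1782.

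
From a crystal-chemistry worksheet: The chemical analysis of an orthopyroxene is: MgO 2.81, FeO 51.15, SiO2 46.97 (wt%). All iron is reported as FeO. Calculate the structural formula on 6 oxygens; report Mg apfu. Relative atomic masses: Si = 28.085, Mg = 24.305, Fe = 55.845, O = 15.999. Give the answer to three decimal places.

MgO: 2.81/40.304 = 0.06972 mol → 0.06972 mol Mg, 0.06972 mol O.
FeO: 51.15/71.844 = 0.71196 mol → 0.71196 mol Fe, 0.71196 mol O.
SiO2: 46.97/60.083 = 0.78175 mol → 0.78175 mol Si, 1.56350 mol O.
Total oxygen = 2.34518 mol. Normalization factor = 6/2.34518 = 2.55844.
Mg per 6 O = 0.06972 × 2.55844 = 0.178.

0.178 Mg apfu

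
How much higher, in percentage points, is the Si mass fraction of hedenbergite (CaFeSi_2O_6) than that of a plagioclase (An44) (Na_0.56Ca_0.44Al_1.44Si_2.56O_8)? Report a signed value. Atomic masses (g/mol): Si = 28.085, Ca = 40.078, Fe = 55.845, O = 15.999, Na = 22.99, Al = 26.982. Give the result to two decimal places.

-4.06 percentage points

Si in CaFeSi_2O_6: molar mass 248.087 g/mol; 2×28.085 = 56.170 g → 22.64 wt%.
Si in Na_0.56Ca_0.44Al_1.44Si_2.56O_8: molar mass 269.252 g/mol; 2.56×28.085 = 71.898 g → 26.70 wt%.
Difference = 22.64 − 26.70 = -4.06 percentage points.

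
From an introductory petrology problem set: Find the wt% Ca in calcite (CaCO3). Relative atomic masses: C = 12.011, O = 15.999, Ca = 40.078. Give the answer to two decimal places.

M(CaCO3) = 100.086 g/mol.
Ca contributes 1 × 40.078 = 40.078 g per mole.
40.078/100.086 = 0.4004 → 40.04%.

40.04 mass %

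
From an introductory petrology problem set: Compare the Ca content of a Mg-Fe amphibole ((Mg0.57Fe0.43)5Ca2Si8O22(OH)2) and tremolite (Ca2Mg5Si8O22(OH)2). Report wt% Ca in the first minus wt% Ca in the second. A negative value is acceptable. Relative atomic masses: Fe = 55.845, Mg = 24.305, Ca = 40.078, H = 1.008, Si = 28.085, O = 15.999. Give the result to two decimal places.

-0.76 percentage points

M((Mg0.57Fe0.43)5Ca2Si8O22(OH)2) = 880.164 g/mol, so wt% Ca = 80.156/880.164 × 100 = 9.11%.
M(Ca2Mg5Si8O22(OH)2) = 812.353 g/mol, so wt% Ca = 80.156/812.353 × 100 = 9.87%.
9.11 − 9.87 = -0.76 pp.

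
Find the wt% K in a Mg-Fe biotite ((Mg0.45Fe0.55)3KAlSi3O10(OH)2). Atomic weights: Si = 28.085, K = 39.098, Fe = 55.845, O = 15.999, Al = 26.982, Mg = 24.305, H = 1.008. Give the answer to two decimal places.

8.33 mass %

M((Mg0.45Fe0.55)3KAlSi3O10(OH)2) = 469.295 g/mol.
K contributes 1 × 39.098 = 39.098 g per mole.
39.098/469.295 = 0.0833 → 8.33%.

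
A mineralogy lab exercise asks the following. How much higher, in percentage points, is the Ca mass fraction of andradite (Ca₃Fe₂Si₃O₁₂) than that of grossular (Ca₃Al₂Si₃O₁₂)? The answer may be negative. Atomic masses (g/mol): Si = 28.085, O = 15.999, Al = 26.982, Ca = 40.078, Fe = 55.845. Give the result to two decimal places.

Ca in Ca₃Fe₂Si₃O₁₂: molar mass 508.167 g/mol; 3×40.078 = 120.234 g → 23.66 wt%.
Ca in Ca₃Al₂Si₃O₁₂: molar mass 450.441 g/mol; 3×40.078 = 120.234 g → 26.69 wt%.
Difference = 23.66 − 26.69 = -3.03 percentage points.

-3.03 percentage points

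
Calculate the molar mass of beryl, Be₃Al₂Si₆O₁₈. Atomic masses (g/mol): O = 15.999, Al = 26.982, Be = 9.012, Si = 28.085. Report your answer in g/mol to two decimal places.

537.49 g/mol

M = 3(9.012) + 2(26.982) + 6(28.085) + 18(15.999)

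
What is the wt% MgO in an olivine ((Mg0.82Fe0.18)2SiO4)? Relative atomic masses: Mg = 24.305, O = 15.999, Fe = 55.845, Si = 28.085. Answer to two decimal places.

43.47 wt%

Molar mass of (Mg0.82Fe0.18)2SiO4 = 1.64·24.305 + 0.36·55.845 + 1·28.085 + 4·15.999 = 152.045 g/mol.
Each formula unit contains 1.64 Mg, equivalent to 1.64/1 = 1.6400 mol MgO.
M(MgO) = 1×24.305 + 1×15.999 = 40.304 g/mol.
Mass of MgO per formula unit = 1.6400 × 40.304 = 66.099 g.
MgO wt% = 66.099 / 152.045 × 100 = 43.47%.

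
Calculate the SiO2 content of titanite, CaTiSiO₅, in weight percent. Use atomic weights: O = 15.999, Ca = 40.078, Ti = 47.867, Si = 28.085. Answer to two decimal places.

Molar mass of CaTiSiO₅ = 1*40.078 + 1*47.867 + 1*28.085 + 5*15.999 = 196.025 g/mol.
Each formula unit contains 1 Si, equivalent to 1/1 = 1.0000 mol SiO2.
M(SiO2) = 1×28.085 + 2×15.999 = 60.083 g/mol.
Mass of SiO2 per formula unit = 1.0000 × 60.083 = 60.083 g.
SiO2 wt% = 60.083 / 196.025 × 100 = 30.65%.

30.65 wt%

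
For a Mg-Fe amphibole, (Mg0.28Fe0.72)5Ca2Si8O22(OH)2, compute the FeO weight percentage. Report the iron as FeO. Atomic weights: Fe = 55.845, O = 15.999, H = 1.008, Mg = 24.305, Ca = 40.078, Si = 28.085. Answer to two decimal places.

Molar mass of (Mg0.28Fe0.72)5Ca2Si8O22(OH)2 = 1.40*24.305 + 3.60*55.845 + 2*40.078 + 8*28.085 + 24*15.999 + 2*1.008 = 925.897 g/mol.
Each formula unit contains 3.60 Fe, equivalent to 3.60/1 = 3.6000 mol FeO.
M(FeO) = 1×55.845 + 1×15.999 = 71.844 g/mol.
Mass of FeO per formula unit = 3.6000 × 71.844 = 258.638 g.
FeO wt% = 258.638 / 925.897 × 100 = 27.93%.

27.93 wt%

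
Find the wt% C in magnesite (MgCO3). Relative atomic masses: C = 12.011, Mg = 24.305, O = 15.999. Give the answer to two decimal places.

M(MgCO3) = 84.313 g/mol.
C contributes 1 × 12.011 = 12.011 g per mole.
12.011/84.313 = 0.1425 → 14.25%.

14.25 wt%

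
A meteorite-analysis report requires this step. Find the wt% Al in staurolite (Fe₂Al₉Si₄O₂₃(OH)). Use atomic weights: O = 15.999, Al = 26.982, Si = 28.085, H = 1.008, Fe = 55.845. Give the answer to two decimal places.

28.51 mass %

Formula mass = 2×55.845 + 9×26.982 + 4×28.085 + 24×15.999 + 1×1.008 = 851.852 g/mol, of which 242.838 g is Al.
So Al makes up 242.838/851.852 = 0.2851 of the mass, i.e. 28.51%.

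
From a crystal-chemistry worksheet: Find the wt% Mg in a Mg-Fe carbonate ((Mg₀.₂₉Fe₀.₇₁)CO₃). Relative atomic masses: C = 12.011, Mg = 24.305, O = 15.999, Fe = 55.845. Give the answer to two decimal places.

6.61 wt%

M((Mg₀.₂₉Fe₀.₇₁)CO₃) = 106.706 g/mol.
Mg contributes 0.29 × 24.305 = 7.048 g per mole.
7.048/106.706 = 0.0661 → 6.61%.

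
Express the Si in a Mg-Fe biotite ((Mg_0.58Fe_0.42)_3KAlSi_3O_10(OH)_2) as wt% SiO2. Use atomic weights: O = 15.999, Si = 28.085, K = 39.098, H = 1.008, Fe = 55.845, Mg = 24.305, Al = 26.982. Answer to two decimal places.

39.44 wt%

Formula mass = 456.994 g/mol.
3 Si → 3.0000 mol SiO2 per formula unit; M(SiO2) = 60.083, so SiO2 mass = 180.249 g.
180.249/456.994 × 100 = 39.44 wt%.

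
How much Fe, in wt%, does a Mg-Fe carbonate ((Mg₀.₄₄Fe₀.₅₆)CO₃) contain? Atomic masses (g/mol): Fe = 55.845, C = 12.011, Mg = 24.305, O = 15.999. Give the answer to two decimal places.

Formula mass = 0.44×24.305 + 0.56×55.845 + 1×12.011 + 3×15.999 = 101.975 g/mol, of which 31.273 g is Fe.
So Fe makes up 31.273/101.975 = 0.3067 of the mass, i.e. 30.67%.

30.67 wt%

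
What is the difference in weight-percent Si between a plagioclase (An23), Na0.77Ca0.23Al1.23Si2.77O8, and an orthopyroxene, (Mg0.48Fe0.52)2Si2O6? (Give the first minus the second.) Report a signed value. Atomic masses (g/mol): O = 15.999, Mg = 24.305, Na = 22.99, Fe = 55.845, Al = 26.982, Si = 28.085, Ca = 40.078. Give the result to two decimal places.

First mineral: 77.795 g Si in 265.896 g formula = 29.26 wt% Si.
Second mineral: 56.170 g Si in 233.576 g formula = 24.05 wt% Si.
29.26% − 24.05% gives a difference of 5.21 percentage points.

5.21 percentage points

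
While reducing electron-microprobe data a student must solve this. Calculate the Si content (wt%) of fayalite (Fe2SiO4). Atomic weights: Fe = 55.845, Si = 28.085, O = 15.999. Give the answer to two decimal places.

M(Fe2SiO4) = 203.771 g/mol.
Si contributes 1 × 28.085 = 28.085 g per mole.
28.085/203.771 = 0.1378 → 13.78%.

13.78 wt%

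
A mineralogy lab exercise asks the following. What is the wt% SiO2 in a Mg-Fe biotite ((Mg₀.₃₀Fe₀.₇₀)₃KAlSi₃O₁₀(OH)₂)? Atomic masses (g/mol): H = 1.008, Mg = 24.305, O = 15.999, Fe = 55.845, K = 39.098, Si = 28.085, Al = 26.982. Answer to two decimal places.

37.28 wt%

Formula mass = 483.488 g/mol.
3 Si → 3.0000 mol SiO2 per formula unit; M(SiO2) = 60.083, so SiO2 mass = 180.249 g.
180.249/483.488 × 100 = 37.28 wt%.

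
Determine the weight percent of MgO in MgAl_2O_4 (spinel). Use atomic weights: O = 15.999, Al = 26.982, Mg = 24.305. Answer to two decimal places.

28.33 wt%

Molar mass of MgAl_2O_4 = 1·24.305 + 2·26.982 + 4·15.999 = 142.265 g/mol.
Each formula unit contains 1 Mg, equivalent to 1/1 = 1.0000 mol MgO.
M(MgO) = 1×24.305 + 1×15.999 = 40.304 g/mol.
Mass of MgO per formula unit = 1.0000 × 40.304 = 40.304 g.
MgO wt% = 40.304 / 142.265 × 100 = 28.33%.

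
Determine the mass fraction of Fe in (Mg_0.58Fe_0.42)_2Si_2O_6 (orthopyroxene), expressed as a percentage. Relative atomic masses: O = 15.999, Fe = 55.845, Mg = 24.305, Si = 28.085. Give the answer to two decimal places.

Molar mass of (Mg_0.58Fe_0.42)_2Si_2O_6: 1.16·24.305 + 0.84·55.845 + 2·28.085 + 6·15.999 = 227.268 g/mol.
Mass of Fe per formula unit: 0.84 × 55.845 = 46.910 g.
Weight fraction Fe = 46.910 / 227.268 = 0.2064.

20.64 weight percent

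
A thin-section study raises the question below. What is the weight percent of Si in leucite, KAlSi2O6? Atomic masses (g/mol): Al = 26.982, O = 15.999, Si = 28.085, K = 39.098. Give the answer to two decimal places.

Molar mass of KAlSi2O6: 1×39.098 + 1×26.982 + 2×28.085 + 6×15.999 = 218.244 g/mol.
Mass of Si per formula unit: 2 × 28.085 = 56.170 g.
Weight fraction Si = 56.170 / 218.244 = 0.2574.

25.74 mass %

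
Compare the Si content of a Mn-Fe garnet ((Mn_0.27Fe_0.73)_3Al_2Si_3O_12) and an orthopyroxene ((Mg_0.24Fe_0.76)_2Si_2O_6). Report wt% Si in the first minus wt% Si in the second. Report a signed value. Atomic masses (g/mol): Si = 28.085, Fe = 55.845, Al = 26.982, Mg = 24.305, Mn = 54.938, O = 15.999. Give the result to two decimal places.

-5.63 percentage points

First mineral: 84.255 g Si in 497.007 g formula = 16.95 wt% Si.
Second mineral: 56.170 g Si in 248.715 g formula = 22.58 wt% Si.
16.95% − 22.58% gives a difference of -5.63 percentage points.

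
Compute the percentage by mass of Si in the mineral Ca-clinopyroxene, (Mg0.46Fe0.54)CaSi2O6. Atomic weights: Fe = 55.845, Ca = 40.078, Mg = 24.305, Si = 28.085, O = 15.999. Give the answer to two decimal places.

24.05 wt%

M((Mg0.46Fe0.54)CaSi2O6) = 233.579 g/mol.
Si contributes 2 × 28.085 = 56.170 g per mole.
56.170/233.579 = 0.2405 → 24.05%.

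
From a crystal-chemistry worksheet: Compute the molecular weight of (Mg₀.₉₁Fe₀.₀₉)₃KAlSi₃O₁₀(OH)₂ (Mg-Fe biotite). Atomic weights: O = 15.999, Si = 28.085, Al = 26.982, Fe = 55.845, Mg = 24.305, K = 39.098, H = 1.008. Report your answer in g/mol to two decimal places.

425.77 g/mol

M = 2.73·24.305 + 0.27·55.845 + 1·39.098 + 1·26.982 + 3·28.085 + 12·15.999 + 2·1.008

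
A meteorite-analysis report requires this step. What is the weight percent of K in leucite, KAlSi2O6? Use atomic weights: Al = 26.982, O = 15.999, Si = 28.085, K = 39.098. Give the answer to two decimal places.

17.91 mass %

M(KAlSi2O6) = 218.244 g/mol.
K contributes 1 × 39.098 = 39.098 g per mole.
39.098/218.244 = 0.1791 → 17.91%.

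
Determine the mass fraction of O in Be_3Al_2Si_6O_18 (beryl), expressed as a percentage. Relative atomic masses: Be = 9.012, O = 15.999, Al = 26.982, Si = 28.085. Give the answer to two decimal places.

Formula mass = 3×9.012 + 2×26.982 + 6×28.085 + 18×15.999 = 537.492 g/mol, of which 287.982 g is O.
So O makes up 287.982/537.492 = 0.5358 of the mass, i.e. 53.58%.

53.58 weight percent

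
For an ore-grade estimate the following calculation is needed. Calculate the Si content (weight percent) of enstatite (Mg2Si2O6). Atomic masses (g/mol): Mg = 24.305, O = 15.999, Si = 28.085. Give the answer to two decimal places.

Molar mass of Mg2Si2O6: 2*24.305 + 2*28.085 + 6*15.999 = 200.774 g/mol.
Mass of Si per formula unit: 2 × 28.085 = 56.170 g.
Weight fraction Si = 56.170 / 200.774 = 0.2798.

27.98 weight percent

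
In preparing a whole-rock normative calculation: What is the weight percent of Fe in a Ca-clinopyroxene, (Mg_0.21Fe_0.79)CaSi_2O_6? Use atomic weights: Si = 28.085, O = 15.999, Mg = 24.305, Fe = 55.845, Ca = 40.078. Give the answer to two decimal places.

Molar mass of (Mg_0.21Fe_0.79)CaSi_2O_6: 0.21·24.305 + 0.79·55.845 + 1·40.078 + 2·28.085 + 6·15.999 = 241.464 g/mol.
Mass of Fe per formula unit: 0.79 × 55.845 = 44.118 g.
Weight fraction Fe = 44.118 / 241.464 = 0.1827.

18.27 wt%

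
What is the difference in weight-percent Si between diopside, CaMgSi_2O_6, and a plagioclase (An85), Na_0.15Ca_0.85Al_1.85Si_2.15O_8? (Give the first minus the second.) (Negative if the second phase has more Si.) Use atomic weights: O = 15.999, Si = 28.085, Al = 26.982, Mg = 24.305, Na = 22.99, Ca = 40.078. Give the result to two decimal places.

4.05 percentage points

First mineral: 56.170 g Si in 216.547 g formula = 25.94 wt% Si.
Second mineral: 60.383 g Si in 275.806 g formula = 21.89 wt% Si.
25.94% − 21.89% gives a difference of 4.05 percentage points.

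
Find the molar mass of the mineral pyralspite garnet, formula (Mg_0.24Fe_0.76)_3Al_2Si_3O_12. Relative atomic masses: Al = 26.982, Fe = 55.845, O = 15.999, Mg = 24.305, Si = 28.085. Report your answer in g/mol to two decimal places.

475.03 g/mol

M = 0.72(24.305) + 2.28(55.845) + 2(26.982) + 3(28.085) + 12(15.999)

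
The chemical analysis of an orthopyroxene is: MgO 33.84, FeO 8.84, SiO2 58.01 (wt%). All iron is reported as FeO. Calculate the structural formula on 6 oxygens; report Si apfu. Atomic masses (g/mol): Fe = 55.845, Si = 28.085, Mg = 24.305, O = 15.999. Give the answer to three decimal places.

MgO: 33.84/40.304 = 0.83962 mol → 0.83962 mol Mg, 0.83962 mol O.
FeO: 8.84/71.844 = 0.12304 mol → 0.12304 mol Fe, 0.12304 mol O.
SiO2: 58.01/60.083 = 0.96550 mol → 0.96550 mol Si, 1.93100 mol O.
Total oxygen = 2.89366 mol. Normalization factor = 6/2.89366 = 2.07350.
Si per 6 O = 0.96550 × 2.07350 = 2.002.

2.002 Si apfu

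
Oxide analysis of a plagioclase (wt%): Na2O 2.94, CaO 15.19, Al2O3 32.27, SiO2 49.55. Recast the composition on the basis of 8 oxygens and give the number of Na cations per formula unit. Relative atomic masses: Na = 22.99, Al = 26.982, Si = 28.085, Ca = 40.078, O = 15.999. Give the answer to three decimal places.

0.260 Na apfu

Na2O: 2.94/61.979 = 0.04744 mol → 0.09488 mol Na, 0.04744 mol O.
CaO: 15.19/56.077 = 0.27088 mol → 0.27088 mol Ca, 0.27088 mol O.
Al2O3: 32.27/101.961 = 0.31649 mol → 0.63298 mol Al, 0.94947 mol O.
SiO2: 49.55/60.083 = 0.82469 mol → 0.82469 mol Si, 1.64938 mol O.
Total oxygen = 2.91717 mol. Normalization factor = 8/2.91717 = 2.74238.
Na per 8 O = 0.09488 × 2.74238 = 0.260.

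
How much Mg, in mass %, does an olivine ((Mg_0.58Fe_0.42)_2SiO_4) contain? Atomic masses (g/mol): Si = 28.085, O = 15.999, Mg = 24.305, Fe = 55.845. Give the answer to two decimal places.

Molar mass of (Mg_0.58Fe_0.42)_2SiO_4: 1.16·24.305 + 0.84·55.845 + 1·28.085 + 4·15.999 = 167.185 g/mol.
Mass of Mg per formula unit: 1.16 × 24.305 = 28.194 g.
Weight fraction Mg = 28.194 / 167.185 = 0.1686.

16.86 mass %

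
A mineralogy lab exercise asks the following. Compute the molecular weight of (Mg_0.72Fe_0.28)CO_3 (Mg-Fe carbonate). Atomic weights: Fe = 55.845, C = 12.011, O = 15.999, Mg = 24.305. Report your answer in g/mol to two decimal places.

93.14 g/mol

Mg: 0.72 × 24.305 = 17.4996
Fe: 0.28 × 55.845 = 15.6366
C: 1 × 12.011 = 12.0110
O: 3 × 15.999 = 47.9970
Summing the contributions gives the formula mass.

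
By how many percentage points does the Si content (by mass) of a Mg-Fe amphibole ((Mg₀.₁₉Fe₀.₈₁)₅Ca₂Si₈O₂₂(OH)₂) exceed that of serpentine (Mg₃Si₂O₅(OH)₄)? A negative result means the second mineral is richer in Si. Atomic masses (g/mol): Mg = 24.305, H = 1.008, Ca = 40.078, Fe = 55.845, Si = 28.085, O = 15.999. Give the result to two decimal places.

Si in (Mg₀.₁₉Fe₀.₈₁)₅Ca₂Si₈O₂₂(OH)₂: molar mass 940.090 g/mol; 8×28.085 = 224.680 g → 23.90 wt%.
Si in Mg₃Si₂O₅(OH)₄: molar mass 277.108 g/mol; 2×28.085 = 56.170 g → 20.27 wt%.
Difference = 23.90 − 20.27 = 3.63 percentage points.

3.63 percentage points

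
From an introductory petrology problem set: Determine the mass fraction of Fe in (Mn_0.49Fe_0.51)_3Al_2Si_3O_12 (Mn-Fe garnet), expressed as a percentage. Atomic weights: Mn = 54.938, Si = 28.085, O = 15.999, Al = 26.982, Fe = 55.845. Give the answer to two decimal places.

17.21 wt%

Molar mass of (Mn_0.49Fe_0.51)_3Al_2Si_3O_12: 1.47×54.938 + 1.53×55.845 + 2×26.982 + 3×28.085 + 12×15.999 = 496.409 g/mol.
Mass of Fe per formula unit: 1.53 × 55.845 = 85.443 g.
Weight fraction Fe = 85.443 / 496.409 = 0.1721.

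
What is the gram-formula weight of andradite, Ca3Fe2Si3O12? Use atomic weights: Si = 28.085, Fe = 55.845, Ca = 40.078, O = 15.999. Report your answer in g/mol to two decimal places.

508.17 g/mol

M = 3(40.078) + 2(55.845) + 3(28.085) + 12(15.999)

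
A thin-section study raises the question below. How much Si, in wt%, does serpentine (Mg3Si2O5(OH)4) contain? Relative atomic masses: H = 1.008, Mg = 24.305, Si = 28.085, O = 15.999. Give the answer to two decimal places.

Molar mass of Mg3Si2O5(OH)4: 3×24.305 + 2×28.085 + 9×15.999 + 4×1.008 = 277.108 g/mol.
Mass of Si per formula unit: 2 × 28.085 = 56.170 g.
Weight fraction Si = 56.170 / 277.108 = 0.2027.

20.27 wt%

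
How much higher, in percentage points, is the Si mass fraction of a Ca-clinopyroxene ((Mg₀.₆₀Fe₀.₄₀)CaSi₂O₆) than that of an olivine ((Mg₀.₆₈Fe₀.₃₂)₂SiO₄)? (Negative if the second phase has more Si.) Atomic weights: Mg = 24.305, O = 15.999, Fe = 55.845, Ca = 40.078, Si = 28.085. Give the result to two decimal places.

7.05 percentage points

First mineral: 56.170 g Si in 229.163 g formula = 24.51 wt% Si.
Second mineral: 28.085 g Si in 160.877 g formula = 17.46 wt% Si.
24.51% − 17.46% gives a difference of 7.05 percentage points.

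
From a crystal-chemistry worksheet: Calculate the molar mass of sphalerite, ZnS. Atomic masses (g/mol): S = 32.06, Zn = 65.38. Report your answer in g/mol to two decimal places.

The formula mass is the sum 1·65.38 + 1·32.06.

97.44 g/mol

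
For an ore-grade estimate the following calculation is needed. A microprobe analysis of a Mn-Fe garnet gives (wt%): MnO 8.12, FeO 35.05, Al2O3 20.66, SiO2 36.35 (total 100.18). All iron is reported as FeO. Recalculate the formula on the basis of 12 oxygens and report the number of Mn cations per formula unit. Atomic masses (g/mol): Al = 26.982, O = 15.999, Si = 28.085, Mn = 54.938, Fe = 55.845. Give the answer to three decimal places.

0.568 Mn apfu

8.12 wt% MnO ÷ 70.937 g/mol = 0.11447 mol, giving 0.11447 Mn and 0.11447 O.
35.05 wt% FeO ÷ 71.844 g/mol = 0.48786 mol, giving 0.48786 Fe and 0.48786 O.
20.66 wt% Al2O3 ÷ 101.961 g/mol = 0.20263 mol, giving 0.40526 Al and 0.60789 O.
36.35 wt% SiO2 ÷ 60.083 g/mol = 0.60500 mol, giving 0.60500 Si and 1.21000 O.
Oxygen sums to 2.42022; scaling by 12/2.42022 = 4.95823 puts the formula on 12 O.
Mn: 0.11447 × 4.95823 = 0.568 atoms per formula unit.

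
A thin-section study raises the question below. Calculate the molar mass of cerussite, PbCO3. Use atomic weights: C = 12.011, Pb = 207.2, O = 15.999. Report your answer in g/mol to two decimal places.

The formula mass is the sum 1×207.2 + 1×12.011 + 3×15.999.

267.21 g/mol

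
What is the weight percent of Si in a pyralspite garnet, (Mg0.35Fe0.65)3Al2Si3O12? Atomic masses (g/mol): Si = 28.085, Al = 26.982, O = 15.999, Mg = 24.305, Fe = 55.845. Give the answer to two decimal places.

Formula mass = 1.05·24.305 + 1.95·55.845 + 2·26.982 + 3·28.085 + 12·15.999 = 464.625 g/mol, of which 84.255 g is Si.
So Si makes up 84.255/464.625 = 0.1813 of the mass, i.e. 18.13%.

18.13 wt%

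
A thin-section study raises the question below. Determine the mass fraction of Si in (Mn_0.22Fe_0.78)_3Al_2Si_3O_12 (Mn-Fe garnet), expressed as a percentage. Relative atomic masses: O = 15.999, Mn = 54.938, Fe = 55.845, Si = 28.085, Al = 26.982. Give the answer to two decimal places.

Formula mass = 0.66*54.938 + 2.34*55.845 + 2*26.982 + 3*28.085 + 12*15.999 = 497.143 g/mol, of which 84.255 g is Si.
So Si makes up 84.255/497.143 = 0.1695 of the mass, i.e. 16.95%.

16.95 weight percent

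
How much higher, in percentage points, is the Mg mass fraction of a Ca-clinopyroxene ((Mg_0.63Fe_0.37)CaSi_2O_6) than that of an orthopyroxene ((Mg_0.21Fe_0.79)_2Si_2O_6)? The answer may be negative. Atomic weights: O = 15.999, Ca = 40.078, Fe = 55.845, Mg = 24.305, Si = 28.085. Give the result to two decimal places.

2.64 percentage points

M((Mg_0.63Fe_0.37)CaSi_2O_6) = 228.217 g/mol, so wt% Mg = 15.312/228.217 × 100 = 6.71%.
M((Mg_0.21Fe_0.79)_2Si_2O_6) = 250.607 g/mol, so wt% Mg = 10.208/250.607 × 100 = 4.07%.
6.71 − 4.07 = 2.64 pp.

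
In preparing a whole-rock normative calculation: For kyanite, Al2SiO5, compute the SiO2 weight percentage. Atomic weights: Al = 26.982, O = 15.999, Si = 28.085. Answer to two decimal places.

37.08 wt%

Formula mass = 162.044 g/mol.
1 Si → 1.0000 mol SiO2 per formula unit; M(SiO2) = 60.083, so SiO2 mass = 60.083 g.
60.083/162.044 × 100 = 37.08 wt%.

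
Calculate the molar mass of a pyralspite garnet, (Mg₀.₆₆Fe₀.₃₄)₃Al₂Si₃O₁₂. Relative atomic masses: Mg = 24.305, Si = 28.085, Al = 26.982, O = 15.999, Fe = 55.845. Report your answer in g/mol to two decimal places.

M = 1.98×24.305 + 1.02×55.845 + 2×26.982 + 3×28.085 + 12×15.999

435.29 g/mol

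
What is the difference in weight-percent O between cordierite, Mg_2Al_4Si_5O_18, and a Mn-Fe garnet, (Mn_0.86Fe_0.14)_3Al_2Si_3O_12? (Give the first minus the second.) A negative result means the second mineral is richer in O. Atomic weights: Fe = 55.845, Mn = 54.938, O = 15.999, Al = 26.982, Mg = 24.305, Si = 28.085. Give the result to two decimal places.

First mineral: 287.982 g O in 584.945 g formula = 49.23 wt% O.
Second mineral: 191.988 g O in 495.402 g formula = 38.75 wt% O.
49.23% − 38.75% gives a difference of 10.48 percentage points.

10.48 percentage points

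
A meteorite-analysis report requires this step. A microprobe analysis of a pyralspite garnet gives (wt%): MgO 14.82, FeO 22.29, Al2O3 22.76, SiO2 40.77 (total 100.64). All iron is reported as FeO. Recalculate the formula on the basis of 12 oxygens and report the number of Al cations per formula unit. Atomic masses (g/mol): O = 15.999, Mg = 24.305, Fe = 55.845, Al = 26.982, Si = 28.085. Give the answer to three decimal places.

1.981 Al apfu

MgO: 14.82/40.304 = 0.36771 mol → 0.36771 mol Mg, 0.36771 mol O.
FeO: 22.29/71.844 = 0.31026 mol → 0.31026 mol Fe, 0.31026 mol O.
Al2O3: 22.76/101.961 = 0.22322 mol → 0.44644 mol Al, 0.66966 mol O.
SiO2: 40.77/60.083 = 0.67856 mol → 0.67856 mol Si, 1.35712 mol O.
Total oxygen = 2.70475 mol. Normalization factor = 12/2.70475 = 4.43664.
Al per 12 O = 0.44644 × 4.43664 = 1.981.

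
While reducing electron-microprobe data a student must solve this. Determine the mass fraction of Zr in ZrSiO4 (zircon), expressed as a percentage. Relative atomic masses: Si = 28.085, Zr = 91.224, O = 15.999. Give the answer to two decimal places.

49.77 wt%

M(ZrSiO4) = 183.305 g/mol.
Zr contributes 1 × 91.224 = 91.224 g per mole.
91.224/183.305 = 0.4977 → 49.77%.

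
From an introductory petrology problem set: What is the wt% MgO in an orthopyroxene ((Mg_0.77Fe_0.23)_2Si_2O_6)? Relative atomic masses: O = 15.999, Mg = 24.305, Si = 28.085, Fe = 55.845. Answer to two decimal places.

M((Mg_0.77Fe_0.23)_2Si_2O_6) = 215.282 g/mol; M(MgO) = 40.304 g/mol.
Moles MgO per formula unit = 1.54 Mg ÷ 1 = 1.5400.
MgO fraction = (1.5400 × 40.304) / 215.282 = 62.068/215.282 = 0.2883.

28.83 wt%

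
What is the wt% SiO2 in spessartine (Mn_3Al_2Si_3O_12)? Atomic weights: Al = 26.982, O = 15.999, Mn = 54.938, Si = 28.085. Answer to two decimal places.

36.41 wt%

Molar mass of Mn_3Al_2Si_3O_12 = 3*54.938 + 2*26.982 + 3*28.085 + 12*15.999 = 495.021 g/mol.
Each formula unit contains 3 Si, equivalent to 3/1 = 3.0000 mol SiO2.
M(SiO2) = 1×28.085 + 2×15.999 = 60.083 g/mol.
Mass of SiO2 per formula unit = 3.0000 × 60.083 = 180.249 g.
SiO2 wt% = 180.249 / 495.021 × 100 = 36.41%.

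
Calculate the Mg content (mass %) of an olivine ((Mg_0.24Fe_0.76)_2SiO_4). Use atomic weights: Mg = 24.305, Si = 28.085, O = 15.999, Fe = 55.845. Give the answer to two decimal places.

6.18 mass %

Formula mass = 0.48*24.305 + 1.52*55.845 + 1*28.085 + 4*15.999 = 188.632 g/mol, of which 11.666 g is Mg.
So Mg makes up 11.666/188.632 = 0.0618 of the mass, i.e. 6.18%.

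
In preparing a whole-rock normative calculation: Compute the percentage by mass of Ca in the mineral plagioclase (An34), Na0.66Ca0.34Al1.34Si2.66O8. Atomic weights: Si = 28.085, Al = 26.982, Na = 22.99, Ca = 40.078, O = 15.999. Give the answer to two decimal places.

Molar mass of Na0.66Ca0.34Al1.34Si2.66O8: 0.66*22.99 + 0.34*40.078 + 1.34*26.982 + 2.66*28.085 + 8*15.999 = 267.654 g/mol.
Mass of Ca per formula unit: 0.34 × 40.078 = 13.627 g.
Weight fraction Ca = 13.627 / 267.654 = 0.0509.

5.09 wt%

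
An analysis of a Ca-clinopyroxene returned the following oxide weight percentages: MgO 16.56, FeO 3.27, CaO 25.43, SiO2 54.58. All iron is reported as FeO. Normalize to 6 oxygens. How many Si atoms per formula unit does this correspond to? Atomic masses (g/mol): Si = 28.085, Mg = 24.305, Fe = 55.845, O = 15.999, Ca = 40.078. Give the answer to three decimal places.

1.999 Si apfu

16.56 wt% MgO ÷ 40.304 g/mol = 0.41088 mol, giving 0.41088 Mg and 0.41088 O.
3.27 wt% FeO ÷ 71.844 g/mol = 0.04552 mol, giving 0.04552 Fe and 0.04552 O.
25.43 wt% CaO ÷ 56.077 g/mol = 0.45348 mol, giving 0.45348 Ca and 0.45348 O.
54.58 wt% SiO2 ÷ 60.083 g/mol = 0.90841 mol, giving 0.90841 Si and 1.81682 O.
Oxygen sums to 2.72670; scaling by 6/2.72670 = 2.20046 puts the formula on 6 O.
Si: 0.90841 × 2.20046 = 1.999 atoms per formula unit.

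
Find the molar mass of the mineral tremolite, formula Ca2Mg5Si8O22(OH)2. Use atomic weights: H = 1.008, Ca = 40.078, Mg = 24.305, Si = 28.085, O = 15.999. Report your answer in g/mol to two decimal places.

Ca: 2 × 40.078 = 80.1560
Mg: 5 × 24.305 = 121.5250
Si: 8 × 28.085 = 224.6800
O: 24 × 15.999 = 383.9760
H: 2 × 1.008 = 2.0160
Summing the contributions gives the formula mass.

812.35 g/mol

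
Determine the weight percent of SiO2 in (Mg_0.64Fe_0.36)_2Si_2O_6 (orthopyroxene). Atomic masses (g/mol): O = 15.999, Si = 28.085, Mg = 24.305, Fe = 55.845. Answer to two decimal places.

Molar mass of (Mg_0.64Fe_0.36)_2Si_2O_6 = 1.28×24.305 + 0.72×55.845 + 2×28.085 + 6×15.999 = 223.483 g/mol.
Each formula unit contains 2 Si, equivalent to 2/1 = 2.0000 mol SiO2.
M(SiO2) = 1×28.085 + 2×15.999 = 60.083 g/mol.
Mass of SiO2 per formula unit = 2.0000 × 60.083 = 120.166 g.
SiO2 wt% = 120.166 / 223.483 × 100 = 53.77%.

53.77 wt%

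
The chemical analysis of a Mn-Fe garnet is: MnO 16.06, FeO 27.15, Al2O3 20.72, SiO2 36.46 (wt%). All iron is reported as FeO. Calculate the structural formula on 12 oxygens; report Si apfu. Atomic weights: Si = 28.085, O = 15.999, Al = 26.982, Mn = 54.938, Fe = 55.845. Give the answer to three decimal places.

3.000 Si apfu

16.06 wt% MnO ÷ 70.937 g/mol = 0.22640 mol, giving 0.22640 Mn and 0.22640 O.
27.15 wt% FeO ÷ 71.844 g/mol = 0.37790 mol, giving 0.37790 Fe and 0.37790 O.
20.72 wt% Al2O3 ÷ 101.961 g/mol = 0.20321 mol, giving 0.40642 Al and 0.60963 O.
36.46 wt% SiO2 ÷ 60.083 g/mol = 0.60683 mol, giving 0.60683 Si and 1.21366 O.
Oxygen sums to 2.42759; scaling by 12/2.42759 = 4.94317 puts the formula on 12 O.
Si: 0.60683 × 4.94317 = 3.000 atoms per formula unit.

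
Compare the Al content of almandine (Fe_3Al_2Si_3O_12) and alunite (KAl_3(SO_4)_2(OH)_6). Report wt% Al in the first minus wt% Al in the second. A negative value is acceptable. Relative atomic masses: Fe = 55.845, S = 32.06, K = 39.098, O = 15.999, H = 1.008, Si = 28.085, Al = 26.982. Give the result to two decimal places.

-8.70 percentage points

First mineral: 53.964 g Al in 497.742 g formula = 10.84 wt% Al.
Second mineral: 80.946 g Al in 414.198 g formula = 19.54 wt% Al.
10.84% − 19.54% gives a difference of -8.70 percentage points.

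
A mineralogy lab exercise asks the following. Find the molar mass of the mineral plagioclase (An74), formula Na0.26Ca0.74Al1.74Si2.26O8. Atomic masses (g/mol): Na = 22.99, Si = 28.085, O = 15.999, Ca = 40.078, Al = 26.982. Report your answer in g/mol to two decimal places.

274.05 g/mol

The formula mass is the sum 0.26*22.99 + 0.74*40.078 + 1.74*26.982 + 2.26*28.085 + 8*15.999.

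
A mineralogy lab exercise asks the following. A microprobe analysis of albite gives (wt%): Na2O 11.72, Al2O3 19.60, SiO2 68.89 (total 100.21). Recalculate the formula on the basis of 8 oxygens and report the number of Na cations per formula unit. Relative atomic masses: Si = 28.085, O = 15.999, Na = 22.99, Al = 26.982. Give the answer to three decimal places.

Na2O (M=61.979): mol = 0.18910; Na = 0.37820, O = 0.18910.
Al2O3 (M=101.961): mol = 0.19223; Al = 0.38446, O = 0.57669.
SiO2 (M=60.083): mol = 1.14658; Si = 1.14658, O = 2.29316.
ΣO = 3.05895; factor = 8/ΣO = 2.61528.
Na apfu = 0.37820 × 2.61528 = 0.989.

0.989 Na apfu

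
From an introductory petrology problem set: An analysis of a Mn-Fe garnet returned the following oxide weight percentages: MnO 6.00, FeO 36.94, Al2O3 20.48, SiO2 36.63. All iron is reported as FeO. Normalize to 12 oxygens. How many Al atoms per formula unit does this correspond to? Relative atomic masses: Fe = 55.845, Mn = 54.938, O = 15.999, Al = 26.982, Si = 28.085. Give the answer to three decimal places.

1.991 Al apfu

6.00 wt% MnO ÷ 70.937 g/mol = 0.08458 mol, giving 0.08458 Mn and 0.08458 O.
36.94 wt% FeO ÷ 71.844 g/mol = 0.51417 mol, giving 0.51417 Fe and 0.51417 O.
20.48 wt% Al2O3 ÷ 101.961 g/mol = 0.20086 mol, giving 0.40172 Al and 0.60258 O.
36.63 wt% SiO2 ÷ 60.083 g/mol = 0.60966 mol, giving 0.60966 Si and 1.21932 O.
Oxygen sums to 2.42065; scaling by 12/2.42065 = 4.95735 puts the formula on 12 O.
Al: 0.40172 × 4.95735 = 1.991 atoms per formula unit.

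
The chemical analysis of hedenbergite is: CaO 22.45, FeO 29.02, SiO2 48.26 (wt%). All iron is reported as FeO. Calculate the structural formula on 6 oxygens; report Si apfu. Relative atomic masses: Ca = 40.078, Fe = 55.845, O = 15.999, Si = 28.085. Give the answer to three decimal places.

CaO (M=56.077): mol = 0.40034; Ca = 0.40034, O = 0.40034.
FeO (M=71.844): mol = 0.40393; Fe = 0.40393, O = 0.40393.
SiO2 (M=60.083): mol = 0.80322; Si = 0.80322, O = 1.60644.
ΣO = 2.41071; factor = 6/ΣO = 2.48889.
Si apfu = 0.80322 × 2.48889 = 1.999.

1.999 Si apfu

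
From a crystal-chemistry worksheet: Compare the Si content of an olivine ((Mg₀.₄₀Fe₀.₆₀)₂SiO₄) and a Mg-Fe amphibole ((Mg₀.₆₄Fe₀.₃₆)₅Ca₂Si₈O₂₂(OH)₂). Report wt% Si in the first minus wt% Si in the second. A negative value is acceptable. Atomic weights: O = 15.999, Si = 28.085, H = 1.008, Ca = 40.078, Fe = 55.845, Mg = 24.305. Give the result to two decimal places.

-10.12 percentage points

M((Mg₀.₄₀Fe₀.₆₀)₂SiO₄) = 178.539 g/mol, so wt% Si = 28.085/178.539 × 100 = 15.73%.
M((Mg₀.₆₄Fe₀.₃₆)₅Ca₂Si₈O₂₂(OH)₂) = 869.125 g/mol, so wt% Si = 224.680/869.125 × 100 = 25.85%.
15.73 − 25.85 = -10.12 pp.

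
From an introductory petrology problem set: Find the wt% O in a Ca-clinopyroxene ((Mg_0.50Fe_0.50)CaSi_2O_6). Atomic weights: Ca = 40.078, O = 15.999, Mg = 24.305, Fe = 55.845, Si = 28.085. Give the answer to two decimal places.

Molar mass of (Mg_0.50Fe_0.50)CaSi_2O_6: 0.50×24.305 + 0.50×55.845 + 1×40.078 + 2×28.085 + 6×15.999 = 232.317 g/mol.
Mass of O per formula unit: 6 × 15.999 = 95.994 g.
Weight fraction O = 95.994 / 232.317 = 0.4132.

41.32 wt%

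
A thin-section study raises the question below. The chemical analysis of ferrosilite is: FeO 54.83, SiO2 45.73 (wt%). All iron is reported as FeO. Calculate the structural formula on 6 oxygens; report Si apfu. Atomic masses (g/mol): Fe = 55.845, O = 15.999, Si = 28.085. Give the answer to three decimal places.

1.998 Si apfu

FeO: 54.83/71.844 = 0.76318 mol → 0.76318 mol Fe, 0.76318 mol O.
SiO2: 45.73/60.083 = 0.76111 mol → 0.76111 mol Si, 1.52222 mol O.
Total oxygen = 2.28540 mol. Normalization factor = 6/2.28540 = 2.62536.
Si per 6 O = 0.76111 × 2.62536 = 1.998.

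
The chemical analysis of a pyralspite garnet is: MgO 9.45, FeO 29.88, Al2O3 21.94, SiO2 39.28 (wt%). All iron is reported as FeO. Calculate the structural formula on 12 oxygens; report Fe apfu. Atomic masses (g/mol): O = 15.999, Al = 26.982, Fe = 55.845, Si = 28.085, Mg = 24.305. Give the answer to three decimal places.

1.917 Fe apfu

MgO: 9.45/40.304 = 0.23447 mol → 0.23447 mol Mg, 0.23447 mol O.
FeO: 29.88/71.844 = 0.41590 mol → 0.41590 mol Fe, 0.41590 mol O.
Al2O3: 21.94/101.961 = 0.21518 mol → 0.43036 mol Al, 0.64554 mol O.
SiO2: 39.28/60.083 = 0.65376 mol → 0.65376 mol Si, 1.30752 mol O.
Total oxygen = 2.60343 mol. Normalization factor = 12/2.60343 = 4.60930.
Fe per 12 O = 0.41590 × 4.60930 = 1.917.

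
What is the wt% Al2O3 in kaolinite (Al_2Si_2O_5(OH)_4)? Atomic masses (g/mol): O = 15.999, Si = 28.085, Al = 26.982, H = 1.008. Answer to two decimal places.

M(Al_2Si_2O_5(OH)_4) = 258.157 g/mol; M(Al2O3) = 101.961 g/mol.
Moles Al2O3 per formula unit = 2 Al ÷ 2 = 1.0000.
Al2O3 fraction = (1.0000 × 101.961) / 258.157 = 101.961/258.157 = 0.3950.

39.50 wt%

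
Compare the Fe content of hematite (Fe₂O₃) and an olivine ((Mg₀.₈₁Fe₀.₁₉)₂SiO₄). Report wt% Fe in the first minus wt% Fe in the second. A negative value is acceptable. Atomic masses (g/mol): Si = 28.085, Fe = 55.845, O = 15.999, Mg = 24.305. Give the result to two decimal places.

56.04 percentage points

M(Fe₂O₃) = 159.687 g/mol, so wt% Fe = 111.690/159.687 × 100 = 69.94%.
M((Mg₀.₈₁Fe₀.₁₉)₂SiO₄) = 152.676 g/mol, so wt% Fe = 21.221/152.676 × 100 = 13.90%.
69.94 − 13.90 = 56.04 pp.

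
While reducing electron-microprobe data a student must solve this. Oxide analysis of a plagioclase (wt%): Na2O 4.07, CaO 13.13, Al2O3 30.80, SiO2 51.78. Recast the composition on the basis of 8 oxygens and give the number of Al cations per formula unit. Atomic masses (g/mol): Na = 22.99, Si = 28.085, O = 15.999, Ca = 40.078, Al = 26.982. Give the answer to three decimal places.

4.07 wt% Na2O ÷ 61.979 g/mol = 0.06567 mol, giving 0.13134 Na and 0.06567 O.
13.13 wt% CaO ÷ 56.077 g/mol = 0.23414 mol, giving 0.23414 Ca and 0.23414 O.
30.80 wt% Al2O3 ÷ 101.961 g/mol = 0.30208 mol, giving 0.60416 Al and 0.90624 O.
51.78 wt% SiO2 ÷ 60.083 g/mol = 0.86181 mol, giving 0.86181 Si and 1.72362 O.
Oxygen sums to 2.92967; scaling by 8/2.92967 = 2.73068 puts the formula on 8 O.
Al: 0.60416 × 2.73068 = 1.650 atoms per formula unit.

1.650 Al apfu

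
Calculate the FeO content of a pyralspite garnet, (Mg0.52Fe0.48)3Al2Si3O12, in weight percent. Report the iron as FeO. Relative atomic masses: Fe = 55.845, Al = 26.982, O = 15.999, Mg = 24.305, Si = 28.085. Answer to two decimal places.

23.06 wt%

M((Mg0.52Fe0.48)3Al2Si3O12) = 448.540 g/mol; M(FeO) = 71.844 g/mol.
Moles FeO per formula unit = 1.44 Fe ÷ 1 = 1.4400.
FeO fraction = (1.4400 × 71.844) / 448.540 = 103.455/448.540 = 0.2306.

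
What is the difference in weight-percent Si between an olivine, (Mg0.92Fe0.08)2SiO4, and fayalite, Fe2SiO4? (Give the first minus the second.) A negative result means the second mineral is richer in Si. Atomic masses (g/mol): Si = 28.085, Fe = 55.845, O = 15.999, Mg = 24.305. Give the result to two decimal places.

M((Mg0.92Fe0.08)2SiO4) = 145.737 g/mol, so wt% Si = 28.085/145.737 × 100 = 19.27%.
M(Fe2SiO4) = 203.771 g/mol, so wt% Si = 28.085/203.771 × 100 = 13.78%.
19.27 − 13.78 = 5.49 pp.

5.49 percentage points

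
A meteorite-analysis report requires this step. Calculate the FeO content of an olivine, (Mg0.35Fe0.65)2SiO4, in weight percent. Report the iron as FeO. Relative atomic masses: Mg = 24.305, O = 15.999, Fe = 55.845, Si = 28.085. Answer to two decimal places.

51.40 wt%

Molar mass of (Mg0.35Fe0.65)2SiO4 = 0.70*24.305 + 1.30*55.845 + 1*28.085 + 4*15.999 = 181.693 g/mol.
Each formula unit contains 1.30 Fe, equivalent to 1.30/1 = 1.3000 mol FeO.
M(FeO) = 1×55.845 + 1×15.999 = 71.844 g/mol.
Mass of FeO per formula unit = 1.3000 × 71.844 = 93.397 g.
FeO wt% = 93.397 / 181.693 × 100 = 51.40%.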